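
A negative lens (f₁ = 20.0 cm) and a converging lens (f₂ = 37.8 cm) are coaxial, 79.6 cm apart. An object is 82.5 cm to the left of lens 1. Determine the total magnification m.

f₁ = −20.0 cm (diverging).
Lens 1: 1/d_i1 = 1/(-20.0) − 1/(82.5) = -0.06212, so d_i1 = -16.10 cm; m₁ = −d_i1/d_o1 = +0.1952.
d_o2 = 79.6 − (-16.10) = 95.70 cm.
Lens 2: 1/d_i2 = 1/(37.8) − 1/(95.70) = 0.01601, so d_i2 = 62.48 cm; m₂ = −d_i2/d_o2 = -0.6528.
m = m₁·m₂ = (+0.1952)(-0.6528) = -0.127.

m = -0.127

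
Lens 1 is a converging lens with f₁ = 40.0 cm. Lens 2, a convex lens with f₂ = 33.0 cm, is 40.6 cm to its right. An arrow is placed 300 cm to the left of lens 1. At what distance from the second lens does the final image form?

4.75 cm

Lens 1: 1/d_i1 = 1/f₁ − 1/d_o1 = 1/(40.0) − 1/(300) = 0.02167, so d_i1 = 46.15 cm.
The intermediate image is 46.15 cm to the right of lens 1, which lies 5.550 cm to the right of lens 2 — a virtual object — so d_o2 = −5.550 cm.
Lens 2: 1/d_i2 = 1/f₂ − 1/d_o2 = 1/(33.0) − 1/(-5.550) = 0.2105, so d_i2 = 4.75 cm.
The final image is real, 4.75 cm to the right of lens 2 (overall magnification ≈ -0.13).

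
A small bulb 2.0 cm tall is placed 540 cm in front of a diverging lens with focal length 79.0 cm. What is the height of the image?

For a diverging lens, f = -79.0 cm.
1/d_i = 1/f − 1/d_o = 1/(-79.00) − 1/(540) = -0.01451, so d_i = -68.92 cm.
m = −d_i/d_o = +0.1276.
|h_i| = |m|·h_o = 0.1276 × 2.0 = 0.255 cm. The image is virtual, upright and reduced, on the same side as the object.

0.255 cm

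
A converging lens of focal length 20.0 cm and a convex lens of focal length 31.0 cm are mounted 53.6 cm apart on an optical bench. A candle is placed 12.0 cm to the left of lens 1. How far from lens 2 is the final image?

49.3 cm

Lens 1: 1/d_i1 = 1/f₁ − 1/d_o1 = 1/(20.0) − 1/(12.0) = -0.03333, so d_i1 = -30.00 cm.
The intermediate image is 30.00 cm to the left of lens 1 (virtual), which is 53.6 − (-30.00) = 83.60 cm to the left of lens 2, so d_o2 = +83.60 cm.
Lens 2: 1/d_i2 = 1/f₂ − 1/d_o2 = 1/(31.0) − 1/(83.60) = 0.02030, so d_i2 = 49.3 cm.
The final image is real, 49.3 cm to the right of lens 2 (overall magnification ≈ -1.5).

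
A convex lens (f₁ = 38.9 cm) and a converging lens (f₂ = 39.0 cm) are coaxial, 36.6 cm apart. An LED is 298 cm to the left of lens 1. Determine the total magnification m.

Lens 1: 1/d_i1 = 1/(38.9) − 1/(298) = 0.02235, so d_i1 = 44.74 cm; m₁ = −d_i1/d_o1 = -0.1501.
d_o2 = 36.6 − (44.74) = -8.140 cm (virtual object).
Lens 2: 1/d_i2 = 1/(39.0) − 1/(-8.140) = 0.1485, so d_i2 = 6.734 cm; m₂ = −d_i2/d_o2 = +0.8273.
m = m₁·m₂ = (-0.1501)(+0.8273) = -0.124.

m = -0.124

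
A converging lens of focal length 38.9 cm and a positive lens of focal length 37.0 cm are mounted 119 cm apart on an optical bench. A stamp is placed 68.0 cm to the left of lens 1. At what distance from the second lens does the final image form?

117 cm

Lens 1: 1/d_i1 = 1/f₁ − 1/d_o1 = 1/(38.9) − 1/(68.0) = 0.01100, so d_i1 = 90.90 cm.
The intermediate image is 90.90 cm to the right of lens 1, which is 119 − (90.90) = 28.10 cm to the left of lens 2, so d_o2 = +28.10 cm.
Lens 2: 1/d_i2 = 1/f₂ − 1/d_o2 = 1/(37.0) − 1/(28.10) = -0.008560, so d_i2 = -117 cm.
The final image is virtual, 117 cm to the left of lens 2 (overall magnification ≈ -5.6).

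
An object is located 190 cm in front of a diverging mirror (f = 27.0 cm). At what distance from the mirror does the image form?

23.6 cm

For a diverging mirror, f = -27.0 cm.
Mirror equation: 1/d_i = 1/f − 1/d_o = 1/(-27.00) − 1/(190) = -0.03704 − 0.005263 = -0.04230, so d_i = -23.6 cm.
The image is virtual, upright and reduced, behind the mirror.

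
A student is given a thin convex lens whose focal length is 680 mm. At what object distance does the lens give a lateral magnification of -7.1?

m = −d_i/d_o ⇒ d_i = −m·d_o.
1/f = 1/d_o + 1/d_i = 1/d_o − 1/(m·d_o) = (1 − 1/m)/d_o, so d_o = f(1 − 1/m) = (680.0)(1 − 1/(-7.1)) = 776 mm.

776 mm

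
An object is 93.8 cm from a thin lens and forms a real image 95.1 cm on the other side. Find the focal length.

f = 47.2 cm (converging)

Real image ⇒ d_i = +95.1 cm.
1/f = 1/d_o + 1/d_i = 1/(93.8) + 1/(95.1) = 0.02118, so f = 47.2 cm.
Since f is positive, the thin lens is converging.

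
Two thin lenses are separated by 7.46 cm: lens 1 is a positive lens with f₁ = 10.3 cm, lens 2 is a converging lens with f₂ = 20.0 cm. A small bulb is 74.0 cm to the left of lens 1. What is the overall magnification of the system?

Lens 1: 1/d_i1 = 1/(10.3) − 1/(74.0) = 0.08357, so d_i1 = 11.97 cm; m₁ = −d_i1/d_o1 = -0.1618.
d_o2 = 7.46 − (11.97) = -4.510 cm (virtual object).
Lens 2: 1/d_i2 = 1/(20.0) − 1/(-4.510) = 0.2717, so d_i2 = 3.680 cm; m₂ = −d_i2/d_o2 = +0.8160.
m = m₁·m₂ = (-0.1618)(+0.8160) = -0.132.

m = -0.132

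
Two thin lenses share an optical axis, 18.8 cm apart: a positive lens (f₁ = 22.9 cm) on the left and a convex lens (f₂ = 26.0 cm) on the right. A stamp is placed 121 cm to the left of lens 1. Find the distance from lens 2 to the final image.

Lens 1: 1/d_i1 = 1/f₁ − 1/d_o1 = 1/(22.9) − 1/(121) = 0.03540, so d_i1 = 28.25 cm.
The intermediate image is 28.25 cm to the right of lens 1, which lies 9.450 cm to the right of lens 2 — a virtual object — so d_o2 = −9.450 cm.
Lens 2: 1/d_i2 = 1/f₂ − 1/d_o2 = 1/(26.0) − 1/(-9.450) = 0.1443, so d_i2 = 6.93 cm.
The final image is real, 6.93 cm to the right of lens 2 (overall magnification ≈ -0.17).

6.93 cm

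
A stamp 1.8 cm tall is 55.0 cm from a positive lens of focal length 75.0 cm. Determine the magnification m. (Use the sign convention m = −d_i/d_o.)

m = +3.75

1/d_i = 1/f − 1/d_o = 1/(75.00) − 1/(55.0) = -0.004848, so d_i = -206.2 cm.
m = −d_i/d_o = −(-206.2)/(55.0) = +3.75.
The image is virtual, upright and enlarged, on the same side as the object.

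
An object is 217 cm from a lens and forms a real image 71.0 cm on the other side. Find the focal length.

f = 53.5 cm (converging)

Real image ⇒ d_i = +71.0 cm.
1/f = 1/d_o + 1/d_i = 1/(217) + 1/(71.0) = 0.01869, so f = 53.5 cm.
Since f is positive, the lens is converging.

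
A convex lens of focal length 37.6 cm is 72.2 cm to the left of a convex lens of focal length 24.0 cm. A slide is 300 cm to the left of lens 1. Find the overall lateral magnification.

m = +0.660

Lens 1: 1/d_i1 = 1/(37.6) − 1/(300) = 0.02326, so d_i1 = 42.99 cm; m₁ = −d_i1/d_o1 = -0.1433.
d_o2 = 72.2 − (42.99) = 29.21 cm.
Lens 2: 1/d_i2 = 1/(24.0) − 1/(29.21) = 0.007432, so d_i2 = 134.6 cm; m₂ = −d_i2/d_o2 = -4.607.
m = m₁·m₂ = (-0.1433)(-4.607) = +0.660.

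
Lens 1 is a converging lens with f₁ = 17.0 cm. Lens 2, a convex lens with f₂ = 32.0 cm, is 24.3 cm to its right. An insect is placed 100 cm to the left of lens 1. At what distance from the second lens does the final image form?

4.34 cm

Lens 1: 1/d_i1 = 1/f₁ − 1/d_o1 = 1/(17.0) − 1/(100) = 0.04882, so d_i1 = 20.48 cm.
The intermediate image is 20.48 cm to the right of lens 1, which is 24.3 − (20.48) = 3.820 cm to the left of lens 2, so d_o2 = +3.820 cm.
Lens 2: 1/d_i2 = 1/f₂ − 1/d_o2 = 1/(32.0) − 1/(3.820) = -0.2305, so d_i2 = -4.34 cm.
The final image is virtual, 4.34 cm to the left of lens 2 (overall magnification ≈ -0.23).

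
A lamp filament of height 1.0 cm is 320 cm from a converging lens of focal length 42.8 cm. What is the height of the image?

1/d_i = 1/f − 1/d_o = 1/(42.80) − 1/(320) = 0.02024, so d_i = 49.41 cm.
m = −d_i/d_o = -0.1544.
|h_i| = |m|·h_o = 0.1544 × 1.0 = 0.154 cm. The image is real, inverted and reduced, on the far side of the lens.

0.154 cm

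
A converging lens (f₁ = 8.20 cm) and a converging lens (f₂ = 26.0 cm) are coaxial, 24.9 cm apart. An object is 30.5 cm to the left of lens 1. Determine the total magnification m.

Lens 1: 1/d_i1 = 1/(8.20) − 1/(30.5) = 0.08916, so d_i1 = 11.22 cm; m₁ = −d_i1/d_o1 = -0.3679.
d_o2 = 24.9 − (11.22) = 13.68 cm.
Lens 2: 1/d_i2 = 1/(26.0) − 1/(13.68) = -0.03464, so d_i2 = -28.87 cm; m₂ = −d_i2/d_o2 = +2.110.
m = m₁·m₂ = (-0.3679)(+2.110) = -0.776.

m = -0.776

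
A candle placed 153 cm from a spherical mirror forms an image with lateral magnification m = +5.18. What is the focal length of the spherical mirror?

f = 190 cm (concave)

m = −d_i/d_o ⇒ d_i = −m·d_o = −(+5.18)·(153) = -792.5 cm.
1/f = 1/d_o + 1/d_i = 1/(153) + 1/(-792.5) = 0.005274, so f = 190 cm.
Since f is positive, the spherical mirror is concave.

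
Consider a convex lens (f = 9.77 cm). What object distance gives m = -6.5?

11.3 cm

m = −d_i/d_o ⇒ d_i = −m·d_o.
1/f = 1/d_o + 1/d_i = 1/d_o − 1/(m·d_o) = (1 − 1/m)/d_o, so d_o = f(1 − 1/m) = (9.770)(1 − 1/(-6.5)) = 11.3 cm.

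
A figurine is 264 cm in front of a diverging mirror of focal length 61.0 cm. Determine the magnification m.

For a diverging mirror, f = -61.0 cm.
1/d_i = 1/f − 1/d_o = 1/(-61.00) − 1/(264) = -0.02018, so d_i = -49.55 cm.
m = −d_i/d_o = −(-49.55)/(264) = +0.188.
The image is virtual, upright and reduced, behind the mirror.

m = +0.188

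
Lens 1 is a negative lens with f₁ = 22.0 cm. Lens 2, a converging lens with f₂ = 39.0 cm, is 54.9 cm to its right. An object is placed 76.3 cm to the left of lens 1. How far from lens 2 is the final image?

Lens 1 is diverging, so f₁ = −22.0 cm.
Lens 1: 1/d_i1 = 1/f₁ − 1/d_o1 = 1/(-22.0) − 1/(76.3) = -0.05856, so d_i1 = -17.08 cm.
The intermediate image is 17.08 cm to the left of lens 1 (virtual), which is 54.9 − (-17.08) = 71.98 cm to the left of lens 2, so d_o2 = +71.98 cm.
Lens 2: 1/d_i2 = 1/f₂ − 1/d_o2 = 1/(39.0) − 1/(71.98) = 0.01175, so d_i2 = 85.1 cm.
The final image is real, 85.1 cm to the right of lens 2 (overall magnification ≈ -0.26).

85.1 cm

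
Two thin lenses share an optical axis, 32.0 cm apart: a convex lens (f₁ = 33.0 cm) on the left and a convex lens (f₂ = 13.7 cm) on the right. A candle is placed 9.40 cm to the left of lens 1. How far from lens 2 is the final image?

19.7 cm

Lens 1: 1/d_i1 = 1/f₁ − 1/d_o1 = 1/(33.0) − 1/(9.40) = -0.07608, so d_i1 = -13.14 cm.
The intermediate image is 13.14 cm to the left of lens 1 (virtual), which is 32.0 − (-13.14) = 45.14 cm to the left of lens 2, so d_o2 = +45.14 cm.
Lens 2: 1/d_i2 = 1/f₂ − 1/d_o2 = 1/(13.7) − 1/(45.14) = 0.05084, so d_i2 = 19.7 cm.
The final image is real, 19.7 cm to the right of lens 2 (overall magnification ≈ -0.61).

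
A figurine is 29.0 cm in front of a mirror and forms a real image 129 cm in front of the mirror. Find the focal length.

f = 23.7 cm (concave)

Real image ⇒ d_i = +129 cm.
1/f = 1/d_o + 1/d_i = 1/(29.0) + 1/(129) = 0.04223, so f = 23.7 cm.
Since f is positive, the mirror is concave.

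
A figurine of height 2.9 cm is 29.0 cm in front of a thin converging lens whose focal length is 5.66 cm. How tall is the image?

1/d_i = 1/f − 1/d_o = 1/(5.660) − 1/(29.0) = 0.1422, so d_i = 7.033 cm.
m = −d_i/d_o = -0.2425.
|h_i| = |m|·h_o = 0.2425 × 2.9 = 0.703 cm. The image is real, inverted and reduced, on the far side of the lens.

0.703 cm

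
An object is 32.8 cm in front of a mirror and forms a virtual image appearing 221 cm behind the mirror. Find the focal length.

f = 38.5 cm (concave)

Virtual image ⇒ d_i = −221 cm.
1/f = 1/d_o + 1/d_i = 1/(32.8) + 1/(-221) = 0.02596, so f = 38.5 cm.
Since f is positive, the mirror is concave.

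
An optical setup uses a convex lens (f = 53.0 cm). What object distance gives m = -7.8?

m = −d_i/d_o ⇒ d_i = −m·d_o.
1/f = 1/d_o + 1/d_i = 1/d_o − 1/(m·d_o) = (1 − 1/m)/d_o, so d_o = f(1 − 1/m) = (53.00)(1 − 1/(-7.8)) = 59.8 cm.

59.8 cm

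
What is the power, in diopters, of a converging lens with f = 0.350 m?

P = 1/f = 1/(0.350 m) = +2.86 D.

P = +2.86 D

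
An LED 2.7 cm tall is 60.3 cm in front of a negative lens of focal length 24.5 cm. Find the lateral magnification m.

m = +0.289

For a negative lens, f = -24.5 cm.
1/d_i = 1/f − 1/d_o = 1/(-24.50) − 1/(60.3) = -0.05740, so d_i = -17.42 cm.
m = −d_i/d_o = −(-17.42)/(60.3) = +0.289.
The image is virtual, upright and reduced, on the same side as the object.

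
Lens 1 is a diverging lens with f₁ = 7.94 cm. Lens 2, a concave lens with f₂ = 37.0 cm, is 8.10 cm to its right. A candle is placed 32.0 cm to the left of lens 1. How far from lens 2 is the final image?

Lens 1 is diverging, so f₁ = −7.94 cm.
Lens 1: 1/d_i1 = 1/f₁ − 1/d_o1 = 1/(-7.94) − 1/(32.0) = -0.1572, so d_i1 = -6.362 cm.
The intermediate image is 6.362 cm to the left of lens 1 (virtual), which is 8.10 − (-6.362) = 14.46 cm to the left of lens 2, so d_o2 = +14.46 cm.
Lens 2 is diverging, so f₂ = −37.0 cm.
Lens 2: 1/d_i2 = 1/f₂ − 1/d_o2 = 1/(-37.0) − 1/(14.46) = -0.09618, so d_i2 = -10.4 cm.
The final image is virtual, 10.4 cm to the left of lens 2 (overall magnification ≈ 0.14).

10.4 cm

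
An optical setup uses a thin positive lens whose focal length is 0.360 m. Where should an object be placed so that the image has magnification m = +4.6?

m = −d_i/d_o ⇒ d_i = −m·d_o.
1/f = 1/d_o + 1/d_i = 1/d_o − 1/(m·d_o) = (1 − 1/m)/d_o, so d_o = f(1 − 1/m) = (0.3600)(1 − 1/(+4.6)) = 0.282 m.

0.282 m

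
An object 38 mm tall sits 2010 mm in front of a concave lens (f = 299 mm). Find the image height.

4.92 mm

For a concave lens, f = -299 mm.
1/d_i = 1/f − 1/d_o = 1/(-299.0) − 1/(2010) = -0.003842, so d_i = -260.3 mm.
m = −d_i/d_o = +0.1295.
|h_i| = |m|·h_o = 0.1295 × 38 = 4.92 mm. The image is virtual, upright and reduced, on the same side as the object.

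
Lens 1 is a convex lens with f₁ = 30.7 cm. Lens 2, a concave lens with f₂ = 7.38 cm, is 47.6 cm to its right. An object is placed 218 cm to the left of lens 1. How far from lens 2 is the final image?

Lens 1: 1/d_i1 = 1/f₁ − 1/d_o1 = 1/(30.7) − 1/(218) = 0.02799, so d_i1 = 35.73 cm.
The intermediate image is 35.73 cm to the right of lens 1, which is 47.6 − (35.73) = 11.87 cm to the left of lens 2, so d_o2 = +11.87 cm.
Lens 2 is diverging, so f₂ = −7.38 cm.
Lens 2: 1/d_i2 = 1/f₂ − 1/d_o2 = 1/(-7.38) − 1/(11.87) = -0.2197, so d_i2 = -4.55 cm.
The final image is virtual, 4.55 cm to the left of lens 2 (overall magnification ≈ -0.063).

4.55 cm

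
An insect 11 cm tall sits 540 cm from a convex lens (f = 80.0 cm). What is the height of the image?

1/d_i = 1/f − 1/d_o = 1/(80.00) − 1/(540) = 0.01065, so d_i = 93.91 cm.
m = −d_i/d_o = -0.1739.
|h_i| = |m|·h_o = 0.1739 × 11 = 1.91 cm. The image is real, inverted and reduced, on the far side of the lens.

1.91 cm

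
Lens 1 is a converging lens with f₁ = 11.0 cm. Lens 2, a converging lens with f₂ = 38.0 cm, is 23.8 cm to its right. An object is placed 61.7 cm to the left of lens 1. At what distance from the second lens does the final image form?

Lens 1: 1/d_i1 = 1/f₁ − 1/d_o1 = 1/(11.0) − 1/(61.7) = 0.07470, so d_i1 = 13.39 cm.
The intermediate image is 13.39 cm to the right of lens 1, which is 23.8 − (13.39) = 10.41 cm to the left of lens 2, so d_o2 = +10.41 cm.
Lens 2: 1/d_i2 = 1/f₂ − 1/d_o2 = 1/(38.0) − 1/(10.41) = -0.06975, so d_i2 = -14.3 cm.
The final image is virtual, 14.3 cm to the left of lens 2 (overall magnification ≈ -0.30).

14.3 cm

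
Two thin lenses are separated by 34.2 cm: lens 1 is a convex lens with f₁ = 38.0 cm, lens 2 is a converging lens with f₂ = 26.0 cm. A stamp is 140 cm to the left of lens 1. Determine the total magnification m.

Lens 1: 1/d_i1 = 1/(38.0) − 1/(140) = 0.01917, so d_i1 = 52.16 cm; m₁ = −d_i1/d_o1 = -0.3726.
d_o2 = 34.2 − (52.16) = -17.96 cm (virtual object).
Lens 2: 1/d_i2 = 1/(26.0) − 1/(-17.96) = 0.09414, so d_i2 = 10.62 cm; m₂ = −d_i2/d_o2 = +0.5914.
m = m₁·m₂ = (-0.3726)(+0.5914) = -0.220.

m = -0.220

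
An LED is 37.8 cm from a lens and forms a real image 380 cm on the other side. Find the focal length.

Real image ⇒ d_i = +380 cm.
1/f = 1/d_o + 1/d_i = 1/(37.8) + 1/(380) = 0.02909, so f = 34.4 cm.
Since f is positive, the lens is converging.

f = 34.4 cm (converging)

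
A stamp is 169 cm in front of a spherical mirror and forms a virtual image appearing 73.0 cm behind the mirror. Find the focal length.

Virtual image ⇒ d_i = −73.0 cm.
1/f = 1/d_o + 1/d_i = 1/(169) + 1/(-73.0) = -0.007781, so f = -129 cm.
Since f is negative, the spherical mirror is convex.

f = -129 cm (convex)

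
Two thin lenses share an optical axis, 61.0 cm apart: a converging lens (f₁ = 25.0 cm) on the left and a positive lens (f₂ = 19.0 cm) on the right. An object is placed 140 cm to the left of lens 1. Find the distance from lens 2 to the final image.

50.2 cm

Lens 1: 1/d_i1 = 1/f₁ − 1/d_o1 = 1/(25.0) − 1/(140) = 0.03286, so d_i1 = 30.43 cm.
The intermediate image is 30.43 cm to the right of lens 1, which is 61.0 − (30.43) = 30.57 cm to the left of lens 2, so d_o2 = +30.57 cm.
Lens 2: 1/d_i2 = 1/f₂ − 1/d_o2 = 1/(19.0) − 1/(30.57) = 0.01992, so d_i2 = 50.2 cm.
The final image is real, 50.2 cm to the right of lens 2 (overall magnification ≈ 0.36).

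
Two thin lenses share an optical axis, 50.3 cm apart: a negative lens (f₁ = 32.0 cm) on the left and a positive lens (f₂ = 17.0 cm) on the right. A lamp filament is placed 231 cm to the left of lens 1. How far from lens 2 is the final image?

21.7 cm

Lens 1 is diverging, so f₁ = −32.0 cm.
Lens 1: 1/d_i1 = 1/f₁ − 1/d_o1 = 1/(-32.0) − 1/(231) = -0.03558, so d_i1 = -28.11 cm.
The intermediate image is 28.11 cm to the left of lens 1 (virtual), which is 50.3 − (-28.11) = 78.41 cm to the left of lens 2, so d_o2 = +78.41 cm.
Lens 2: 1/d_i2 = 1/f₂ − 1/d_o2 = 1/(17.0) − 1/(78.41) = 0.04607, so d_i2 = 21.7 cm.
The final image is real, 21.7 cm to the right of lens 2 (overall magnification ≈ -0.034).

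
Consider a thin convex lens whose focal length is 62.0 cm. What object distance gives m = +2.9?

40.6 cm

m = −d_i/d_o ⇒ d_i = −m·d_o.
1/f = 1/d_o + 1/d_i = 1/d_o − 1/(m·d_o) = (1 − 1/m)/d_o, so d_o = f(1 − 1/m) = (62.00)(1 − 1/(+2.9)) = 40.6 cm.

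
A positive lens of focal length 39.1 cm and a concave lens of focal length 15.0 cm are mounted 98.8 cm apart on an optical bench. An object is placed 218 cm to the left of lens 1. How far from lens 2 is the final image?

11.6 cm

Lens 1: 1/d_i1 = 1/f₁ − 1/d_o1 = 1/(39.1) − 1/(218) = 0.02099, so d_i1 = 47.65 cm.
The intermediate image is 47.65 cm to the right of lens 1, which is 98.8 − (47.65) = 51.15 cm to the left of lens 2, so d_o2 = +51.15 cm.
Lens 2 is diverging, so f₂ = −15.0 cm.
Lens 2: 1/d_i2 = 1/f₂ − 1/d_o2 = 1/(-15.0) − 1/(51.15) = -0.08622, so d_i2 = -11.6 cm.
The final image is virtual, 11.6 cm to the left of lens 2 (overall magnification ≈ -0.050).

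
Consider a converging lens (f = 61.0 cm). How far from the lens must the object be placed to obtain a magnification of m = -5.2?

72.7 cm

m = −d_i/d_o ⇒ d_i = −m·d_o.
1/f = 1/d_o + 1/d_i = 1/d_o − 1/(m·d_o) = (1 − 1/m)/d_o, so d_o = f(1 − 1/m) = (61.00)(1 − 1/(-5.2)) = 72.7 cm.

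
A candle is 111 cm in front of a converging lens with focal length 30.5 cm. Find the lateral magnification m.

m = -0.379

1/d_i = 1/f − 1/d_o = 1/(30.50) − 1/(111) = 0.02378, so d_i = 42.06 cm.
m = −d_i/d_o = −(42.06)/(111) = -0.379.
The image is real, inverted and reduced, on the far side of the lens.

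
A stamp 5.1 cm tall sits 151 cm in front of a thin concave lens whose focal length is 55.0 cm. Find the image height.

1.36 cm

For a concave lens, f = -55.0 cm.
1/d_i = 1/f − 1/d_o = 1/(-55.00) − 1/(151) = -0.02480, so d_i = -40.32 cm.
m = −d_i/d_o = +0.2670.
|h_i| = |m|·h_o = 0.2670 × 5.1 = 1.36 cm. The image is virtual, upright and reduced, on the same side as the object.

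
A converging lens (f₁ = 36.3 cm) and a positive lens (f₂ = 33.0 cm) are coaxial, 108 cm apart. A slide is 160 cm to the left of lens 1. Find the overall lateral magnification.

Lens 1: 1/d_i1 = 1/(36.3) − 1/(160) = 0.02130, so d_i1 = 46.95 cm; m₁ = −d_i1/d_o1 = -0.2934.
d_o2 = 108 − (46.95) = 61.05 cm.
Lens 2: 1/d_i2 = 1/(33.0) − 1/(61.05) = 0.01392, so d_i2 = 71.82 cm; m₂ = −d_i2/d_o2 = -1.176.
m = m₁·m₂ = (-0.2934)(-1.176) = +0.345.

m = +0.345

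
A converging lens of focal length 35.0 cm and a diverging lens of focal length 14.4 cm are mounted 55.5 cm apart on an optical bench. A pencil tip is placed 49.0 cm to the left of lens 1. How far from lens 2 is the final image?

18.3 cm

Lens 1: 1/d_i1 = 1/f₁ − 1/d_o1 = 1/(35.0) − 1/(49.0) = 0.008163, so d_i1 = 122.5 cm.
The intermediate image is 122.5 cm to the right of lens 1, which lies 67.00 cm to the right of lens 2 — a virtual object — so d_o2 = −67.00 cm.
Lens 2 is diverging, so f₂ = −14.4 cm.
Lens 2: 1/d_i2 = 1/f₂ − 1/d_o2 = 1/(-14.4) − 1/(-67.00) = -0.05452, so d_i2 = -18.3 cm.
The final image is virtual, 18.3 cm to the left of lens 2 (overall magnification ≈ 0.68).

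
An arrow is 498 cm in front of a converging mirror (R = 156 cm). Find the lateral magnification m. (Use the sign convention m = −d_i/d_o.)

m = -0.186

f = R/2 = 156/2 = 78.00 cm.
1/d_i = 1/f − 1/d_o = 1/(78.00) − 1/(498) = 0.01081, so d_i = 92.49 cm.
m = −d_i/d_o = −(92.49)/(498) = -0.186.
The image is real, inverted and reduced, in front of the mirror.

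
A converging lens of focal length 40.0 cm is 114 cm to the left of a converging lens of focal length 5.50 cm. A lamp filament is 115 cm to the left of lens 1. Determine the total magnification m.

m = +0.0622

Lens 1: 1/d_i1 = 1/(40.0) − 1/(115) = 0.01630, so d_i1 = 61.33 cm; m₁ = −d_i1/d_o1 = -0.5333.
d_o2 = 114 − (61.33) = 52.67 cm.
Lens 2: 1/d_i2 = 1/(5.50) − 1/(52.67) = 0.1628, so d_i2 = 6.141 cm; m₂ = −d_i2/d_o2 = -0.1166.
m = m₁·m₂ = (-0.5333)(-0.1166) = +0.0622.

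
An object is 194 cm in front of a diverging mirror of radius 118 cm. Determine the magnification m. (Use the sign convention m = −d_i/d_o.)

f = R/2 = 118/2 = 59.00 cm; for a diverging mirror, f = -59.00 cm.
1/d_i = 1/f − 1/d_o = 1/(-59.00) − 1/(194) = -0.02210, so d_i = -45.24 cm.
m = −d_i/d_o = −(-45.24)/(194) = +0.233.
The image is virtual, upright and reduced, behind the mirror.

m = +0.233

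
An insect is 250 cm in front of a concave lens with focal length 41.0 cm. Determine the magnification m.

For a concave lens, f = -41.0 cm.
1/d_i = 1/f − 1/d_o = 1/(-41.00) − 1/(250) = -0.02839, so d_i = -35.22 cm.
m = −d_i/d_o = −(-35.22)/(250) = +0.141.
The image is virtual, upright and reduced, on the same side as the object.

m = +0.141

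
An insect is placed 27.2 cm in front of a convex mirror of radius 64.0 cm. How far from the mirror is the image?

f = R/2 = 64.0/2 = 32.00 cm; for a convex mirror, f = -32.00 cm.
Mirror equation: 1/v = 1/f − 1/u = 1/(-32.00) − 1/(27.2) = -0.03125 − 0.03676 = -0.06801, so v = -14.7 cm.
The image is virtual, upright and reduced, behind the mirror.

14.7 cm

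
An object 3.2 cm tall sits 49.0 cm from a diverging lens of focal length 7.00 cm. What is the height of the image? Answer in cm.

0.400 cm

For a diverging lens, f = -7.00 cm.
1/d_i = 1/f − 1/d_o = 1/(-7.000) − 1/(49.0) = -0.1633, so d_i = -6.125 cm.
m = −d_i/d_o = +0.1250.
|h_i| = |m|·h_o = 0.1250 × 3.2 = 0.400 cm. The image is virtual, upright and reduced, on the same side as the object.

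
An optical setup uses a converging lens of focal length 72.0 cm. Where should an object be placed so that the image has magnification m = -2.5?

101 cm

m = −d_i/d_o ⇒ d_i = −m·d_o.
1/f = 1/d_o + 1/d_i = 1/d_o − 1/(m·d_o) = (1 − 1/m)/d_o, so d_o = f(1 − 1/m) = (72.00)(1 − 1/(-2.5)) = 101 cm.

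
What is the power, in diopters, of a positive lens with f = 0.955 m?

P = 1/f = 1/(0.955 m) = +1.05 D.

P = +1.05 D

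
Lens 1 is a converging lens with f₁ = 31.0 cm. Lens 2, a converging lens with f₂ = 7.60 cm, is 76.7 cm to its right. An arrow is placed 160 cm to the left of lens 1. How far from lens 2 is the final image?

9.48 cm

Lens 1: 1/d_i1 = 1/f₁ − 1/d_o1 = 1/(31.0) − 1/(160) = 0.02601, so d_i1 = 38.45 cm.
The intermediate image is 38.45 cm to the right of lens 1, which is 76.7 − (38.45) = 38.25 cm to the left of lens 2, so d_o2 = +38.25 cm.
Lens 2: 1/d_i2 = 1/f₂ − 1/d_o2 = 1/(7.60) − 1/(38.25) = 0.1054, so d_i2 = 9.48 cm.
The final image is real, 9.48 cm to the right of lens 2 (overall magnification ≈ 0.060).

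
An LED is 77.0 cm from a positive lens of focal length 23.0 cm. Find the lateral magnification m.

1/d_i = 1/f − 1/d_o = 1/(23.00) − 1/(77.0) = 0.03049, so d_i = 32.80 cm.
m = −d_i/d_o = −(32.80)/(77.0) = -0.426.
The image is real, inverted and reduced, on the far side of the lens.

m = -0.426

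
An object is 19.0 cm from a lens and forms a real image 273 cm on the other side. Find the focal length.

f = 17.8 cm (converging)

Real image ⇒ d_i = +273 cm.
1/f = 1/d_o + 1/d_i = 1/(19.0) + 1/(273) = 0.05629, so f = 17.8 cm.
Since f is positive, the lens is converging.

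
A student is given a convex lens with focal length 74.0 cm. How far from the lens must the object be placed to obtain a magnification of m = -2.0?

111 cm

m = −d_i/d_o ⇒ d_i = −m·d_o.
1/f = 1/d_o + 1/d_i = 1/d_o − 1/(m·d_o) = (1 − 1/m)/d_o, so d_o = f(1 − 1/m) = (74.00)(1 − 1/(-2.0)) = 111 cm.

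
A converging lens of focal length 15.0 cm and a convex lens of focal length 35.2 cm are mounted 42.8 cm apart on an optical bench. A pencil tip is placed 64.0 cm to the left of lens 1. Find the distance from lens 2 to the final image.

Lens 1: 1/d_i1 = 1/f₁ − 1/d_o1 = 1/(15.0) − 1/(64.0) = 0.05104, so d_i1 = 19.59 cm.
The intermediate image is 19.59 cm to the right of lens 1, which is 42.8 − (19.59) = 23.21 cm to the left of lens 2, so d_o2 = +23.21 cm.
Lens 2: 1/d_i2 = 1/f₂ − 1/d_o2 = 1/(35.2) − 1/(23.21) = -0.01468, so d_i2 = -68.1 cm.
The final image is virtual, 68.1 cm to the left of lens 2 (overall magnification ≈ -0.90).

68.1 cm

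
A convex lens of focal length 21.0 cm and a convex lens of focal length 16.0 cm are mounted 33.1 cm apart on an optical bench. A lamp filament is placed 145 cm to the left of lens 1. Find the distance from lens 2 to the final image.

18.3 cm

Lens 1: 1/d_i1 = 1/f₁ − 1/d_o1 = 1/(21.0) − 1/(145) = 0.04072, so d_i1 = 24.56 cm.
The intermediate image is 24.56 cm to the right of lens 1, which is 33.1 − (24.56) = 8.540 cm to the left of lens 2, so d_o2 = +8.540 cm.
Lens 2: 1/d_i2 = 1/f₂ − 1/d_o2 = 1/(16.0) − 1/(8.540) = -0.05460, so d_i2 = -18.3 cm.
The final image is virtual, 18.3 cm to the left of lens 2 (overall magnification ≈ -0.36).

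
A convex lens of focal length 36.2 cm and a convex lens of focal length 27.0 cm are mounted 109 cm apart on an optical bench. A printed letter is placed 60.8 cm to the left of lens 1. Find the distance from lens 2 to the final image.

Lens 1: 1/d_i1 = 1/f₁ − 1/d_o1 = 1/(36.2) − 1/(60.8) = 0.01118, so d_i1 = 89.47 cm.
The intermediate image is 89.47 cm to the right of lens 1, which is 109 − (89.47) = 19.53 cm to the left of lens 2, so d_o2 = +19.53 cm.
Lens 2: 1/d_i2 = 1/f₂ − 1/d_o2 = 1/(27.0) − 1/(19.53) = -0.01417, so d_i2 = -70.6 cm.
The final image is virtual, 70.6 cm to the left of lens 2 (overall magnification ≈ -5.3).

70.6 cm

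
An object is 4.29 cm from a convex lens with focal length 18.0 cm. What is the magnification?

m = +1.31

1/d_i = 1/f − 1/d_o = 1/(18.00) − 1/(4.29) = -0.1775, so d_i = -5.632 cm.
m = −d_i/d_o = −(-5.632)/(4.29) = +1.31.
The image is virtual, upright and enlarged, on the same side as the object.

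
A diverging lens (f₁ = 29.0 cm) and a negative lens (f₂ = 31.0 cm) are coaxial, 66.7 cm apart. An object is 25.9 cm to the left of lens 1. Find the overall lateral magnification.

f₁ = −29.0 cm (diverging).
Lens 1: 1/d_i1 = 1/(-29.0) − 1/(25.9) = -0.07309, so d_i1 = -13.68 cm; m₁ = −d_i1/d_o1 = +0.5282.
d_o2 = 66.7 − (-13.68) = 80.38 cm.
f₂ = −31.0 cm (diverging).
Lens 2: 1/d_i2 = 1/(-31.0) − 1/(80.38) = -0.04470, so d_i2 = -22.37 cm; m₂ = −d_i2/d_o2 = +0.2783.
m = m₁·m₂ = (+0.5282)(+0.2783) = +0.147.

m = +0.147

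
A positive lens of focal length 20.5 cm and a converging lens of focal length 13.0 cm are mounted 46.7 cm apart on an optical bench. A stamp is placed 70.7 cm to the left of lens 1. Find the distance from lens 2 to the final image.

48.0 cm

Lens 1: 1/d_i1 = 1/f₁ − 1/d_o1 = 1/(20.5) − 1/(70.7) = 0.03464, so d_i1 = 28.87 cm.
The intermediate image is 28.87 cm to the right of lens 1, which is 46.7 − (28.87) = 17.83 cm to the left of lens 2, so d_o2 = +17.83 cm.
Lens 2: 1/d_i2 = 1/f₂ − 1/d_o2 = 1/(13.0) − 1/(17.83) = 0.02084, so d_i2 = 48.0 cm.
The final image is real, 48.0 cm to the right of lens 2 (overall magnification ≈ 1.1).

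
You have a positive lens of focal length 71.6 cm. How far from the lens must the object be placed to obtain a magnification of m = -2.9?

m = −d_i/d_o ⇒ d_i = −m·d_o.
1/f = 1/d_o + 1/d_i = 1/d_o − 1/(m·d_o) = (1 − 1/m)/d_o, so d_o = f(1 − 1/m) = (71.60)(1 − 1/(-2.9)) = 96.3 cm.

96.3 cm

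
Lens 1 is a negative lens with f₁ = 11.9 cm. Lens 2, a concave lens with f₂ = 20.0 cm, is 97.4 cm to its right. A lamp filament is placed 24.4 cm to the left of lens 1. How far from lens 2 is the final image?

16.8 cm

Lens 1 is diverging, so f₁ = −11.9 cm.
Lens 1: 1/d_i1 = 1/f₁ − 1/d_o1 = 1/(-11.9) − 1/(24.4) = -0.1250, so d_i1 = -7.999 cm.
The intermediate image is 7.999 cm to the left of lens 1 (virtual), which is 97.4 − (-7.999) = 105.4 cm to the left of lens 2, so d_o2 = +105.4 cm.
Lens 2 is diverging, so f₂ = −20.0 cm.
Lens 2: 1/d_i2 = 1/f₂ − 1/d_o2 = 1/(-20.0) − 1/(105.4) = -0.05949, so d_i2 = -16.8 cm.
The final image is virtual, 16.8 cm to the left of lens 2 (overall magnification ≈ 0.052).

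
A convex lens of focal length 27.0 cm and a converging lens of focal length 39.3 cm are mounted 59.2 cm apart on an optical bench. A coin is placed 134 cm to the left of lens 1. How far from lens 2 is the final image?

Lens 1: 1/d_i1 = 1/f₁ − 1/d_o1 = 1/(27.0) − 1/(134) = 0.02957, so d_i1 = 33.81 cm.
The intermediate image is 33.81 cm to the right of lens 1, which is 59.2 − (33.81) = 25.39 cm to the left of lens 2, so d_o2 = +25.39 cm.
Lens 2: 1/d_i2 = 1/f₂ − 1/d_o2 = 1/(39.3) − 1/(25.39) = -0.01394, so d_i2 = -71.7 cm.
The final image is virtual, 71.7 cm to the left of lens 2 (overall magnification ≈ -0.71).

71.7 cm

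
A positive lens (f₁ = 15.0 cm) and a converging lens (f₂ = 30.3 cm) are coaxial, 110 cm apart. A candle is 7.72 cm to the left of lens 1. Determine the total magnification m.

Lens 1: 1/d_i1 = 1/(15.0) − 1/(7.72) = -0.06287, so d_i1 = -15.91 cm; m₁ = −d_i1/d_o1 = +2.061.
d_o2 = 110 − (-15.91) = 125.9 cm.
Lens 2: 1/d_i2 = 1/(30.3) − 1/(125.9) = 0.02506, so d_i2 = 39.90 cm; m₂ = −d_i2/d_o2 = -0.3169.
m = m₁·m₂ = (+2.061)(-0.3169) = -0.653.

m = -0.653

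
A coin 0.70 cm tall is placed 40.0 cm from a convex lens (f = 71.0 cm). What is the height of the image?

1.60 cm

1/d_i = 1/f − 1/d_o = 1/(71.00) − 1/(40.0) = -0.01092, so d_i = -91.61 cm.
m = −d_i/d_o = +2.290.
|h_i| = |m|·h_o = 2.290 × 0.70 = 1.60 cm. The image is virtual, upright and enlarged, on the same side as the object.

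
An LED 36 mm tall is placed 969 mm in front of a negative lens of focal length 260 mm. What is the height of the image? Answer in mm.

For a negative lens, f = -260 mm.
1/d_i = 1/f − 1/d_o = 1/(-260.0) − 1/(969) = -0.004878, so d_i = -205.0 mm.
m = −d_i/d_o = +0.2116.
|h_i| = |m|·h_o = 0.2116 × 36 = 7.62 mm. The image is virtual, upright and reduced, on the same side as the object.

7.62 mm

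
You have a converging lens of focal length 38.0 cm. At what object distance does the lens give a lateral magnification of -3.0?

m = −d_i/d_o ⇒ d_i = −m·d_o.
1/f = 1/d_o + 1/d_i = 1/d_o − 1/(m·d_o) = (1 − 1/m)/d_o, so d_o = f(1 − 1/m) = (38.00)(1 − 1/(-3.0)) = 50.7 cm.

50.7 cm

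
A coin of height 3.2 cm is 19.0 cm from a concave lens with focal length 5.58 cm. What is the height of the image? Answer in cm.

0.726 cm

For a concave lens, f = -5.58 cm.
1/d_i = 1/f − 1/d_o = 1/(-5.580) − 1/(19.0) = -0.2318, so d_i = -4.313 cm.
m = −d_i/d_o = +0.2270.
|h_i| = |m|·h_o = 0.2270 × 3.2 = 0.726 cm. The image is virtual, upright and reduced, on the same side as the object.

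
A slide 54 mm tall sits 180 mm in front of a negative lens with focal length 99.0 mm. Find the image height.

19.2 mm

For a negative lens, f = -99.0 mm.
1/d_i = 1/f − 1/d_o = 1/(-99.00) − 1/(180) = -0.01566, so d_i = -63.87 mm.
m = −d_i/d_o = +0.3548.
|h_i| = |m|·h_o = 0.3548 × 54 = 19.2 mm. The image is virtual, upright and reduced, on the same side as the object.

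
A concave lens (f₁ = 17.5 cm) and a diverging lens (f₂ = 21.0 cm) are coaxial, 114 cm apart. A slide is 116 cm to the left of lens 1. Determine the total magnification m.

f₁ = −17.5 cm (diverging).
Lens 1: 1/d_i1 = 1/(-17.5) − 1/(116) = -0.06576, so d_i1 = -15.21 cm; m₁ = −d_i1/d_o1 = +0.1311.
d_o2 = 114 − (-15.21) = 129.2 cm.
f₂ = −21.0 cm (diverging).
Lens 2: 1/d_i2 = 1/(-21.0) − 1/(129.2) = -0.05536, so d_i2 = -18.06 cm; m₂ = −d_i2/d_o2 = +0.1398.
m = m₁·m₂ = (+0.1311)(+0.1398) = +0.0183.

m = +0.0183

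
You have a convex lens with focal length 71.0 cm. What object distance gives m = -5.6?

m = −d_i/d_o ⇒ d_i = −m·d_o.
1/f = 1/d_o + 1/d_i = 1/d_o − 1/(m·d_o) = (1 − 1/m)/d_o, so d_o = f(1 − 1/m) = (71.00)(1 − 1/(-5.6)) = 83.7 cm.

83.7 cm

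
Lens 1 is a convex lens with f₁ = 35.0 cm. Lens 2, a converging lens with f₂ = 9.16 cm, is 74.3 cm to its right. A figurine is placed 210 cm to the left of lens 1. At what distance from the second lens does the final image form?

12.8 cm

Lens 1: 1/d_i1 = 1/f₁ − 1/d_o1 = 1/(35.0) − 1/(210) = 0.02381, so d_i1 = 42.00 cm.
The intermediate image is 42.00 cm to the right of lens 1, which is 74.3 − (42.00) = 32.30 cm to the left of lens 2, so d_o2 = +32.30 cm.
Lens 2: 1/d_i2 = 1/f₂ − 1/d_o2 = 1/(9.16) − 1/(32.30) = 0.07821, so d_i2 = 12.8 cm.
The final image is real, 12.8 cm to the right of lens 2 (overall magnification ≈ 0.079).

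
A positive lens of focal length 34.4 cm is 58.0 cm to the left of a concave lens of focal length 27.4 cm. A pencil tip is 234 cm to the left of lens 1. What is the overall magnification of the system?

Lens 1: 1/d_i1 = 1/(34.4) − 1/(234) = 0.02480, so d_i1 = 40.33 cm; m₁ = −d_i1/d_o1 = -0.1724.
d_o2 = 58.0 − (40.33) = 17.67 cm.
f₂ = −27.4 cm (diverging).
Lens 2: 1/d_i2 = 1/(-27.4) − 1/(17.67) = -0.09309, so d_i2 = -10.74 cm; m₂ = −d_i2/d_o2 = +0.6079.
m = m₁·m₂ = (-0.1724)(+0.6079) = -0.105.

m = -0.105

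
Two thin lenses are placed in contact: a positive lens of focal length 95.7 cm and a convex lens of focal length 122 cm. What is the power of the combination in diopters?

P = +1.86 D

P₁ = 1/f₁ = 1/(0.957 m) = +1.045 D; P₂ = 1/f₂ = 1/(1.22 m) = +0.8197 D.
For thin lenses in contact, P = P₁ + P₂ = (+1.045) + (+0.8197) = +1.86 D.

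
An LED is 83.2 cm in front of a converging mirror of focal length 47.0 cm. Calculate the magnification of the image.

m = -1.30

1/d_i = 1/f − 1/d_o = 1/(47.00) − 1/(83.2) = 0.009257, so d_i = 108.0 cm.
m = −d_i/d_o = −(108.0)/(83.2) = -1.30.
The image is real, inverted and enlarged, in front of the mirror.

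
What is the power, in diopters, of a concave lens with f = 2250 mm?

P = -0.444 D

For a concave lens, f = −2250 mm.
f = -225 cm = -2.25 m.
P = 1/f = 1/(-2.25 m) = -0.444 D.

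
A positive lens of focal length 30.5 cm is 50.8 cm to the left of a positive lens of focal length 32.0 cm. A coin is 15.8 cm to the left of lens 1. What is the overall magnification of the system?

m = -1.29

Lens 1: 1/d_i1 = 1/(30.5) − 1/(15.8) = -0.03050, so d_i1 = -32.78 cm; m₁ = −d_i1/d_o1 = +2.075.
d_o2 = 50.8 − (-32.78) = 83.58 cm.
Lens 2: 1/d_i2 = 1/(32.0) − 1/(83.58) = 0.01929, so d_i2 = 51.85 cm; m₂ = −d_i2/d_o2 = -0.6204.
m = m₁·m₂ = (+2.075)(-0.6204) = -1.29.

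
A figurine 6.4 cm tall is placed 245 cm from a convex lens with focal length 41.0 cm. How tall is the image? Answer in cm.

1.29 cm

1/d_i = 1/f − 1/d_o = 1/(41.00) − 1/(245) = 0.02031, so d_i = 49.24 cm.
m = −d_i/d_o = -0.2010.
|h_i| = |m|·h_o = 0.2010 × 6.4 = 1.29 cm. The image is real, inverted and reduced, on the far side of the lens.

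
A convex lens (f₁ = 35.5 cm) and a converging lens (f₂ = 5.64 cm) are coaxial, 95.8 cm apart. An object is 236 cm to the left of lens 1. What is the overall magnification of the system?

m = +0.0206

Lens 1: 1/d_i1 = 1/(35.5) − 1/(236) = 0.02393, so d_i1 = 41.79 cm; m₁ = −d_i1/d_o1 = -0.1771.
d_o2 = 95.8 − (41.79) = 54.01 cm.
Lens 2: 1/d_i2 = 1/(5.64) − 1/(54.01) = 0.1588, so d_i2 = 6.298 cm; m₂ = −d_i2/d_o2 = -0.1166.
m = m₁·m₂ = (-0.1771)(-0.1166) = +0.0206.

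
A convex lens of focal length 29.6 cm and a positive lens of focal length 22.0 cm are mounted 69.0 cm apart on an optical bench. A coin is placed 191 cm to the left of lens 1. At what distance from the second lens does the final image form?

Lens 1: 1/d_i1 = 1/f₁ − 1/d_o1 = 1/(29.6) − 1/(191) = 0.02855, so d_i1 = 35.03 cm.
The intermediate image is 35.03 cm to the right of lens 1, which is 69.0 − (35.03) = 33.97 cm to the left of lens 2, so d_o2 = +33.97 cm.
Lens 2: 1/d_i2 = 1/f₂ − 1/d_o2 = 1/(22.0) − 1/(33.97) = 0.01602, so d_i2 = 62.4 cm.
The final image is real, 62.4 cm to the right of lens 2 (overall magnification ≈ 0.34).

62.4 cm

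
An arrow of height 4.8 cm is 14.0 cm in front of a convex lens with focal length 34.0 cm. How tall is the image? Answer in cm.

1/d_i = 1/f − 1/d_o = 1/(34.00) − 1/(14.0) = -0.04202, so d_i = -23.80 cm.
m = −d_i/d_o = +1.700.
|h_i| = |m|·h_o = 1.700 × 4.8 = 8.16 cm. The image is virtual, upright and enlarged, on the same side as the object.

8.16 cm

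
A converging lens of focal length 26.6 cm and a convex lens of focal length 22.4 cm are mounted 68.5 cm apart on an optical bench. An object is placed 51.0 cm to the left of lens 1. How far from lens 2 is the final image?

Lens 1: 1/d_i1 = 1/f₁ − 1/d_o1 = 1/(26.6) − 1/(51.0) = 0.01799, so d_i1 = 55.60 cm.
The intermediate image is 55.60 cm to the right of lens 1, which is 68.5 − (55.60) = 12.90 cm to the left of lens 2, so d_o2 = +12.90 cm.
Lens 2: 1/d_i2 = 1/f₂ − 1/d_o2 = 1/(22.4) − 1/(12.90) = -0.03288, so d_i2 = -30.4 cm.
The final image is virtual, 30.4 cm to the left of lens 2 (overall magnification ≈ -2.6).

30.4 cm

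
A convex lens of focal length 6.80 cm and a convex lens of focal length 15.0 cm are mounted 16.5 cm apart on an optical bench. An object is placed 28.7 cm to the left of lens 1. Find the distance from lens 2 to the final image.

15.4 cm

Lens 1: 1/d_i1 = 1/f₁ − 1/d_o1 = 1/(6.80) − 1/(28.7) = 0.1122, so d_i1 = 8.911 cm.
The intermediate image is 8.911 cm to the right of lens 1, which is 16.5 − (8.911) = 7.589 cm to the left of lens 2, so d_o2 = +7.589 cm.
Lens 2: 1/d_i2 = 1/f₂ − 1/d_o2 = 1/(15.0) − 1/(7.589) = -0.06510, so d_i2 = -15.4 cm.
The final image is virtual, 15.4 cm to the left of lens 2 (overall magnification ≈ -0.63).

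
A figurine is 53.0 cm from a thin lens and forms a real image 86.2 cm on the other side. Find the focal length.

f = 32.8 cm (converging)

Real image ⇒ d_i = +86.2 cm.
1/f = 1/d_o + 1/d_i = 1/(53.0) + 1/(86.2) = 0.03047, so f = 32.8 cm.
Since f is positive, the thin lens is converging.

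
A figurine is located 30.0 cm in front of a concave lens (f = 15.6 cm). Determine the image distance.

For a concave lens, f = -15.6 cm.
Thin-lens equation: 1/s_i = 1/f − 1/s_o = 1/(-15.60) − 1/(30.0) = -0.06410 − 0.03333 = -0.09744, so s_i = -10.3 cm.
The image is virtual, upright and reduced, on the same side as the object.

10.3 cm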